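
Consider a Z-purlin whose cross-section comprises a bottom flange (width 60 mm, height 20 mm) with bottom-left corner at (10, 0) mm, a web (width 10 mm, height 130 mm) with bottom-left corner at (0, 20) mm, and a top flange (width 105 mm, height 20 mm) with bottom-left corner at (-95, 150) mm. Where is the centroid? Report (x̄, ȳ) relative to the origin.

bottom flange: A = 60 × 20 = 1200.00, centroid at (40.00, 10.00).
web: A = 10 × 130 = 1300.00, centroid at (5.00, 85.00).
top flange: A = 105 × 20 = 2100.00, centroid at (-42.50, 160.00).
ΣA = 4600.00 mm²
ΣAx̄ = (1200.00)(40.00) + (1300.00)(5.00) + (2100.00)(-42.50) = -34750.00 mm³
ΣAȳ = (1200.00)(10.00) + (1300.00)(85.00) + (2100.00)(160.00) = 458500.00 mm³
x̄ = -34750.00 / 4600.00 = -7.55 mm
ȳ = 458500.00 / 4600.00 = 99.67 mm

x̄ = -7.55 mm, ȳ = 99.67 mm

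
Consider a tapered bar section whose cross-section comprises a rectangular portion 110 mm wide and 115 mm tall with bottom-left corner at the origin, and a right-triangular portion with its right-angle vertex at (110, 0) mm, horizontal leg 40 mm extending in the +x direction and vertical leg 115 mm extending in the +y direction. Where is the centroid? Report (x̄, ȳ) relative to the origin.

x̄ = 65.51 mm, ȳ = 54.55 mm

Part | A | x̄ᵢ | ȳᵢ | A·x̄ᵢ | A·ȳᵢ
rectangular portion | 12650.00 | 55.00 | 57.50 | 695750.00 | 727375.00
triangular portion | 2300.00 | 123.33 | 38.33 | 283666.67 | 88166.67
Σ | 14950.00 |  |  | 979416.67 | 815541.67
x̄ = 979416.67 / 14950.00 = 65.51 mm
ȳ = 815541.67 / 14950.00 = 54.55 mm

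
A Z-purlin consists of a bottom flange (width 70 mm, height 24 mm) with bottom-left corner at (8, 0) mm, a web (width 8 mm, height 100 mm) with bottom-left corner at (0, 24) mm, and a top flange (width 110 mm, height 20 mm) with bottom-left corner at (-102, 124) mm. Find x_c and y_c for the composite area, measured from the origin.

x_c = -5.97 mm, y_c = 79.95 mm

Part | A | x̄ᵢ | ȳᵢ | A·x̄ᵢ | A·ȳᵢ
bottom flange | 1680.00 | 43.00 | 12.00 | 72240.00 | 20160.00
web | 800.00 | 4.00 | 74.00 | 3200.00 | 59200.00
top flange | 2200.00 | -47.00 | 134.00 | -103400.00 | 294800.00
Σ | 4680.00 |  |  | -27960.00 | 374160.00
x_c = -27960.00 / 4680.00 = -5.97 mm
y_c = 374160.00 / 4680.00 = 79.95 mm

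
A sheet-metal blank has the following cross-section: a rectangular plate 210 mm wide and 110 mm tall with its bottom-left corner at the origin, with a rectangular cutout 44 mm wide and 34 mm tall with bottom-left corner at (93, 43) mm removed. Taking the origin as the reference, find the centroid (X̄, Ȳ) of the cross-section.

Part | A | x̄ᵢ | ȳᵢ | A·x̄ᵢ | A·ȳᵢ
plate | 23100.00 | 105.00 | 55.00 | 2425500.00 | 1270500.00
hole | -1496.00 | 115.00 | 60.00 | -172040.00 | -89760.00
Σ | 21604.00 |  |  | 2253460.00 | 1180740.00
X̄ = 2253460.00 / 21604.00 = 104.31 mm
Ȳ = 1180740.00 / 21604.00 = 54.65 mm

X̄ = 104.31 mm, Ȳ = 54.65 mm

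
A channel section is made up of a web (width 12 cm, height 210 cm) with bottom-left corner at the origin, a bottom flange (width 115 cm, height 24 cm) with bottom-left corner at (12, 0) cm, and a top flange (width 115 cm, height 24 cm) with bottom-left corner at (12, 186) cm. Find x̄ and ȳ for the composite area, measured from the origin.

x̄ = 49.60 cm, ȳ = 105.00 cm

web: A = 12 × 210 = 2520.00, centroid at (6.00, 105.00).
bottom flange: A = 115 × 24 = 2760.00, centroid at (69.50, 12.00).
top flange: A = 115 × 24 = 2760.00, centroid at (69.50, 198.00).
ΣA = 8040.00 cm²
ΣAx̄ = (2520.00)(6.00) + (2760.00)(69.50) + (2760.00)(69.50) = 398760.00 cm³
ΣAȳ = (2520.00)(105.00) + (2760.00)(12.00) + (2760.00)(198.00) = 844200.00 cm³
x̄ = 398760.00 / 8040.00 = 49.60 cm
ȳ = 844200.00 / 8040.00 = 105.00 cm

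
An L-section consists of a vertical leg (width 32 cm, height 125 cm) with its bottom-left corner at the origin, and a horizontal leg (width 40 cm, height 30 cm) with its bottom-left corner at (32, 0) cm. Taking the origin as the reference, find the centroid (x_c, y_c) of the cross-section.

Part | A | x̄ᵢ | ȳᵢ | A·x̄ᵢ | A·ȳᵢ
vertical leg | 4000.00 | 16.00 | 62.50 | 64000.00 | 250000.00
horizontal leg | 1200.00 | 52.00 | 15.00 | 62400.00 | 18000.00
Σ | 5200.00 |  |  | 126400.00 | 268000.00
x_c = 126400.00 / 5200.00 = 24.31 cm
y_c = 268000.00 / 5200.00 = 51.54 cm

x_c = 24.31 cm, y_c = 51.54 cm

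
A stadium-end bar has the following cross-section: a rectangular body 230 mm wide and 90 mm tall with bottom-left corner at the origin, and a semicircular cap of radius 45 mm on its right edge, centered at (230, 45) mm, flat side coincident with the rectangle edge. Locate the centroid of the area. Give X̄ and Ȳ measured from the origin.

Part | A | x̄ᵢ | ȳᵢ | A·x̄ᵢ | A·ȳᵢ
rectangular body | 20700.00 | 115.00 | 45.00 | 2380500.00 | 931500.00
semicircular end | 3180.86 | 249.10 | 45.00 | 792348.39 | 143138.82
Σ | 23880.86 |  |  | 3172848.39 | 1074638.82
X̄ = 3172848.39 / 23880.86 = 132.86 mm
Ȳ = 1074638.82 / 23880.86 = 45.00 mm

X̄ = 132.86 mm, Ȳ = 45.00 mm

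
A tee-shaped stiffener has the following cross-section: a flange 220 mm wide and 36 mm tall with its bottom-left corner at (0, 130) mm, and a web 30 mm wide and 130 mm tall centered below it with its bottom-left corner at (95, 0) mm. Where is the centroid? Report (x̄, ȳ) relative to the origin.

x̄ = 110.00 mm, ȳ = 120.61 mm

Part | A | x̄ᵢ | ȳᵢ | A·x̄ᵢ | A·ȳᵢ
web | 3900.00 | 110.00 | 65.00 | 429000.00 | 253500.00
flange | 7920.00 | 110.00 | 148.00 | 871200.00 | 1172160.00
Σ | 11820.00 |  |  | 1300200.00 | 1425660.00
x̄ = 1300200.00 / 11820.00 = 110.00 mm
ȳ = 1425660.00 / 11820.00 = 120.61 mm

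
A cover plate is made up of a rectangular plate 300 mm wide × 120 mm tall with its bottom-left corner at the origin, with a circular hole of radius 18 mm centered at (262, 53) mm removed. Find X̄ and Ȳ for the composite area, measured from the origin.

plate: A = 300 × 120 = 36000.00, centroid at (150.00, 60.00).
hole: A = −π·18² = -1017.88, centroid at (262.00, 53.00).
ΣA = 34982.12 mm², ΣAX̄ = 5133316.48 mm³, ΣAȲ = 2106052.57 mm³.
X̄ = 5133316.48/34982.12 = 146.74 mm; Ȳ = 2106052.57/34982.12 = 60.20 mm.

X̄ = 146.74 mm, Ȳ = 60.20 mm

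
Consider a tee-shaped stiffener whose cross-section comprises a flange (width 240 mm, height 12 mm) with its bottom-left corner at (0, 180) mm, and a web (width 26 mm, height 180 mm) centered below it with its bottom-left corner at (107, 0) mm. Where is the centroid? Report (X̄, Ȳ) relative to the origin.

Part | A | x̄ᵢ | ȳᵢ | A·x̄ᵢ | A·ȳᵢ
web | 4680.00 | 120.00 | 90.00 | 561600.00 | 421200.00
flange | 2880.00 | 120.00 | 186.00 | 345600.00 | 535680.00
Σ | 7560.00 |  |  | 907200.00 | 956880.00
X̄ = 907200.00 / 7560.00 = 120.00 mm
Ȳ = 956880.00 / 7560.00 = 126.57 mm

X̄ = 120.00 mm, Ȳ = 126.57 mm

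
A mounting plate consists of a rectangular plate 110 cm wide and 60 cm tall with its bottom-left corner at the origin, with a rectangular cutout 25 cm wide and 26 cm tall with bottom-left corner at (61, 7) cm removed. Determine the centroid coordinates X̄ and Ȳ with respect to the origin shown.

X̄ = 52.98 cm, Ȳ = 31.09 cm

Part | A | x̄ᵢ | ȳᵢ | A·x̄ᵢ | A·ȳᵢ
plate | 6600.00 | 55.00 | 30.00 | 363000.00 | 198000.00
hole | -650.00 | 73.50 | 20.00 | -47775.00 | -13000.00
Σ | 5950.00 |  |  | 315225.00 | 185000.00
X̄ = 315225.00 / 5950.00 = 52.98 cm
Ȳ = 185000.00 / 5950.00 = 31.09 cm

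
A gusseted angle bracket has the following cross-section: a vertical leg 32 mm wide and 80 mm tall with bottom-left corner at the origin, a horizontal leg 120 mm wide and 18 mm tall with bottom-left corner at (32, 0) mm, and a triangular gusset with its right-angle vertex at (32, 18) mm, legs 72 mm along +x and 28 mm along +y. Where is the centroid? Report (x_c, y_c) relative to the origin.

vertical leg: A = 32 × 80 = 2560.00, centroid at (16.00, 40.00).
horizontal leg: A = 120 × 18 = 2160.00, centroid at (92.00, 9.00).
gusset: A = ½·72·28 = 1008.00, centroid at (56.00, 27.33).
ΣA = 5728.00 mm²
ΣAx_c = (2560.00)(16.00) + (2160.00)(92.00) + (1008.00)(56.00) = 296128.00 mm³
ΣAy_c = (2560.00)(40.00) + (2160.00)(9.00) + (1008.00)(27.33) = 149392.00 mm³
x_c = 296128.00 / 5728.00 = 51.70 mm
y_c = 149392.00 / 5728.00 = 26.08 mm

x_c = 51.70 mm, y_c = 26.08 mm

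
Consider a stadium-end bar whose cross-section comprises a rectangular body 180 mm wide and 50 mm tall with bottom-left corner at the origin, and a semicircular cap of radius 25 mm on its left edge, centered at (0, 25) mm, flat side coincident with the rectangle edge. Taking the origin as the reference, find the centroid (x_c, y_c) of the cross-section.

Part | A | x̄ᵢ | ȳᵢ | A·x̄ᵢ | A·ȳᵢ
rectangular body | 9000.00 | 90.00 | 25.00 | 810000.00 | 225000.00
semicircular end | 981.75 | -10.61 | 25.00 | -10416.67 | 24543.69
Σ | 9981.75 |  |  | 799583.33 | 249543.69
x_c = 799583.33 / 9981.75 = 80.10 mm
y_c = 249543.69 / 9981.75 = 25.00 mm

x_c = 80.10 mm, y_c = 25.00 mm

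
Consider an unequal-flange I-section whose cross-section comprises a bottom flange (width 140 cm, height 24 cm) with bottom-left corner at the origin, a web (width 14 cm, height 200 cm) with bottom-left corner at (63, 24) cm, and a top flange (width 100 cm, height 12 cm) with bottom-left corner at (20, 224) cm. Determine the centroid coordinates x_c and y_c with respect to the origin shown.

bottom flange: A = 140 × 24 = 3360.00, centroid at (70.00, 12.00).
web: A = 14 × 200 = 2800.00, centroid at (70.00, 124.00).
top flange: A = 100 × 12 = 1200.00, centroid at (70.00, 230.00).
ΣA = 7360.00 cm², ΣAx_c = 515200.00 cm³, ΣAy_c = 663520.00 cm³.
x_c = 515200.00/7360.00 = 70.00 cm; y_c = 663520.00/7360.00 = 90.15 cm.

x_c = 70.00 cm, y_c = 90.15 cm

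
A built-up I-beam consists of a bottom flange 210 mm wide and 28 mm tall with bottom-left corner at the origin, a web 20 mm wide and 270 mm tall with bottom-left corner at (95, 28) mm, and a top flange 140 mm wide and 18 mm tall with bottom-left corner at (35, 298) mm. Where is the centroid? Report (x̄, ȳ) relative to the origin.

Part | A | x̄ᵢ | ȳᵢ | A·x̄ᵢ | A·ȳᵢ
bottom flange | 5880.00 | 105.00 | 14.00 | 617400.00 | 82320.00
web | 5400.00 | 105.00 | 163.00 | 567000.00 | 880200.00
top flange | 2520.00 | 105.00 | 307.00 | 264600.00 | 773640.00
Σ | 13800.00 |  |  | 1449000.00 | 1736160.00
x̄ = 1449000.00 / 13800.00 = 105.00 mm
ȳ = 1736160.00 / 13800.00 = 125.81 mm

x̄ = 105.00 mm, ȳ = 125.81 mm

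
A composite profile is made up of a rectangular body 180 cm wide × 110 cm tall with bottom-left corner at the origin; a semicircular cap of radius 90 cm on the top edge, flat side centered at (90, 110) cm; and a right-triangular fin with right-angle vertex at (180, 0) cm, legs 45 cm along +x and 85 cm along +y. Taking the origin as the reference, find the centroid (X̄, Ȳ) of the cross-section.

rectangular body: A = 180 × 110 = 19800.00, centroid at (90.00, 55.00).
semicircular top: A = ½π·90² = 12723.45, centroid at (90.00, 148.20).
triangular fin: A = ½·45·85 = 1912.50, centroid at (195.00, 28.33).
ΣA = 34435.95 cm²
ΣAX̄ = (19800.00)(90.00) + (12723.45)(90.00) + (1912.50)(195.00) = 3300048.02 cm³
ΣAȲ = (19800.00)(55.00) + (12723.45)(148.20) + (1912.50)(28.33) = 3028767.03 cm³
X̄ = 3300048.02 / 34435.95 = 95.83 cm
Ȳ = 3028767.03 / 34435.95 = 87.95 cm

X̄ = 95.83 cm, Ȳ = 87.95 cm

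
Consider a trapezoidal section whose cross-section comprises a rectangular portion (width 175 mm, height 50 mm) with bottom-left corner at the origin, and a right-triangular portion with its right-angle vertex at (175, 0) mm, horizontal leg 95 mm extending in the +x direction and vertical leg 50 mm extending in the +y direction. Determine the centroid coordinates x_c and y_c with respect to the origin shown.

x_c = 112.94 mm, y_c = 23.22 mm

rectangular portion: A = 175 × 50 = 8750.00, centroid at (87.50, 25.00).
triangular portion: A = ½·95·50 = 2375.00, centroid at (206.67, 16.67).
ΣA = 11125.00 mm²
ΣAx_c = (8750.00)(87.50) + (2375.00)(206.67) = 1256458.33 mm³
ΣAy_c = (8750.00)(25.00) + (2375.00)(16.67) = 258333.33 mm³
x_c = 1256458.33 / 11125.00 = 112.94 mm
y_c = 258333.33 / 11125.00 = 23.22 mm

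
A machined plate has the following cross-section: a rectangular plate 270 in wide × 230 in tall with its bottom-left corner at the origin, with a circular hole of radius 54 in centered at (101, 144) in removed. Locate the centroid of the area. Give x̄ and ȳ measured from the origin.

x̄ = 140.88 in, ȳ = 109.98 in

Part | A | x̄ᵢ | ȳᵢ | A·x̄ᵢ | A·ȳᵢ
plate | 62100.00 | 135.00 | 115.00 | 8383500.00 | 7141500.00
hole | -9160.88 | 101.00 | 144.00 | -925249.30 | -1319167.32
Σ | 52939.12 |  |  | 7458250.70 | 5822332.68
x̄ = 7458250.70 / 52939.12 = 140.88 in
ȳ = 5822332.68 / 52939.12 = 109.98 in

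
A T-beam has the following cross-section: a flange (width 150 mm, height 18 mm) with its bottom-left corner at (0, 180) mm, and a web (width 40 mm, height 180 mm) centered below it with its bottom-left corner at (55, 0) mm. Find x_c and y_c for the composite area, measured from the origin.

x_c = 75.00 mm, y_c = 117.00 mm

Part | A | x̄ᵢ | ȳᵢ | A·x̄ᵢ | A·ȳᵢ
web | 7200.00 | 75.00 | 90.00 | 540000.00 | 648000.00
flange | 2700.00 | 75.00 | 189.00 | 202500.00 | 510300.00
Σ | 9900.00 |  |  | 742500.00 | 1158300.00
x_c = 742500.00 / 9900.00 = 75.00 mm
y_c = 1158300.00 / 9900.00 = 117.00 mm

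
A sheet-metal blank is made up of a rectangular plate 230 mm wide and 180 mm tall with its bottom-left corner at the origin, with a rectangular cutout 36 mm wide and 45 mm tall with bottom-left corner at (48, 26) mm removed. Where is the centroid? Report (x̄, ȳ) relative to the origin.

Part | A | x̄ᵢ | ȳᵢ | A·x̄ᵢ | A·ȳᵢ
plate | 41400.00 | 115.00 | 90.00 | 4761000.00 | 3726000.00
hole | -1620.00 | 66.00 | 48.50 | -106920.00 | -78570.00
Σ | 39780.00 |  |  | 4654080.00 | 3647430.00
x̄ = 4654080.00 / 39780.00 = 117.00 mm
ȳ = 3647430.00 / 39780.00 = 91.69 mm

x̄ = 117.00 mm, ȳ = 91.69 mm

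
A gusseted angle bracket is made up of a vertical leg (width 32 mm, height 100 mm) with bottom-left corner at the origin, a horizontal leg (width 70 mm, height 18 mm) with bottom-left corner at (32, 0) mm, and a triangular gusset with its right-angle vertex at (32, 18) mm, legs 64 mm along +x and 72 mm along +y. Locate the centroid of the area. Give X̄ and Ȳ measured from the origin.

vertical leg: A = 32 × 100 = 3200.00, centroid at (16.00, 50.00).
horizontal leg: A = 70 × 18 = 1260.00, centroid at (67.00, 9.00).
gusset: A = ½·64·72 = 2304.00, centroid at (53.33, 42.00).
ΣA = 6764.00 mm², ΣAX̄ = 258500.00 mm³, ΣAȲ = 268108.00 mm³.
X̄ = 258500.00/6764.00 = 38.22 mm; Ȳ = 268108.00/6764.00 = 39.64 mm.

X̄ = 38.22 mm, Ȳ = 39.64 mm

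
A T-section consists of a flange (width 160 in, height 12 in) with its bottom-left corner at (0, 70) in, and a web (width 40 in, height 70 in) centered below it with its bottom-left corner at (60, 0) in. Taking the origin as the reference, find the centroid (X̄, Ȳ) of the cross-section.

web: A = 40 × 70 = 2800.00, centroid at (80.00, 35.00).
flange: A = 160 × 12 = 1920.00, centroid at (80.00, 76.00).
ΣA = 4720.00 in², ΣAX̄ = 377600.00 in³, ΣAȲ = 243920.00 in³.
X̄ = 377600.00/4720.00 = 80.00 in; Ȳ = 243920.00/4720.00 = 51.68 in.

X̄ = 80.00 in, Ȳ = 51.68 in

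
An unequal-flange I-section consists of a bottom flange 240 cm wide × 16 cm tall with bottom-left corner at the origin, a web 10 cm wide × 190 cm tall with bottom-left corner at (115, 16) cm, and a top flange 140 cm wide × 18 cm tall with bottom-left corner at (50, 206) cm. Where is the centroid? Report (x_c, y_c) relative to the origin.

Part | A | x̄ᵢ | ȳᵢ | A·x̄ᵢ | A·ȳᵢ
bottom flange | 3840.00 | 120.00 | 8.00 | 460800.00 | 30720.00
web | 1900.00 | 120.00 | 111.00 | 228000.00 | 210900.00
top flange | 2520.00 | 120.00 | 215.00 | 302400.00 | 541800.00
Σ | 8260.00 |  |  | 991200.00 | 783420.00
x_c = 991200.00 / 8260.00 = 120.00 cm
y_c = 783420.00 / 8260.00 = 94.85 cm

x_c = 120.00 cm, y_c = 94.85 cm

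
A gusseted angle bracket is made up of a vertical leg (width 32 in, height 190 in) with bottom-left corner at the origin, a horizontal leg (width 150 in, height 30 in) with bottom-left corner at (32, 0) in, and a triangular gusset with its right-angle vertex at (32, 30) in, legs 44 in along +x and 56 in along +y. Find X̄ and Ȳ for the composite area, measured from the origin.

Part | A | x̄ᵢ | ȳᵢ | A·x̄ᵢ | A·ȳᵢ
vertical leg | 6080.00 | 16.00 | 95.00 | 97280.00 | 577600.00
horizontal leg | 4500.00 | 107.00 | 15.00 | 481500.00 | 67500.00
gusset | 1232.00 | 46.67 | 48.67 | 57493.33 | 59957.33
Σ | 11812.00 |  |  | 636273.33 | 705057.33
X̄ = 636273.33 / 11812.00 = 53.87 in
Ȳ = 705057.33 / 11812.00 = 59.69 in

X̄ = 53.87 in, Ȳ = 59.69 in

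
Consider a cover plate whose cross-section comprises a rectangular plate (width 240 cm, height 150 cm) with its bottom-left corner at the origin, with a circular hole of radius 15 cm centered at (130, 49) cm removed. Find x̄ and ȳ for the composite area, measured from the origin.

plate: A = 240 × 150 = 36000.00, centroid at (120.00, 75.00).
hole: A = −π·15² = -706.86, centroid at (130.00, 49.00).
ΣA = 35293.14 cm², ΣAx̄ = 4228108.41 cm³, ΣAȳ = 2665363.94 cm³.
x̄ = 4228108.41/35293.14 = 119.80 cm; ȳ = 2665363.94/35293.14 = 75.52 cm.

x̄ = 119.80 cm, ȳ = 75.52 cm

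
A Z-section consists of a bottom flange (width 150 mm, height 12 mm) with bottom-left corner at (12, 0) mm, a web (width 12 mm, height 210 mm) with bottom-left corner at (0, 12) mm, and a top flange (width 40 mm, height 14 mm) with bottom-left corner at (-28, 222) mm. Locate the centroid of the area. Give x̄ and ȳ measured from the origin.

bottom flange: A = 150 × 12 = 1800.00, centroid at (87.00, 6.00).
web: A = 12 × 210 = 2520.00, centroid at (6.00, 117.00).
top flange: A = 40 × 14 = 560.00, centroid at (-8.00, 229.00).
ΣA = 4880.00 mm²
ΣAx̄ = (1800.00)(87.00) + (2520.00)(6.00) + (560.00)(-8.00) = 167240.00 mm³
ΣAȳ = (1800.00)(6.00) + (2520.00)(117.00) + (560.00)(229.00) = 433880.00 mm³
x̄ = 167240.00 / 4880.00 = 34.27 mm
ȳ = 433880.00 / 4880.00 = 88.91 mm

x̄ = 34.27 mm, ȳ = 88.91 mm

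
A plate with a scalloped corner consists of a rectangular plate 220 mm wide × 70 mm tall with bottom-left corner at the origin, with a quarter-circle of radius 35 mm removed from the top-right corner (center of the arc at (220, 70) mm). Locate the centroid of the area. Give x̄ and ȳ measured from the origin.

x̄ = 103.66 mm, ȳ = 33.66 mm

plate: A = 220 × 70 = 15400.00, centroid at (110.00, 35.00).
removed quarter-circle: A = −¼π·35² = -962.11, centroid at (205.15, 55.15).
ΣA = 14437.89 mm², ΣAx̄ = 1496626.86 mm³, ΣAȳ = 485943.77 mm³.
x̄ = 1496626.86/14437.89 = 103.66 mm; ȳ = 485943.77/14437.89 = 33.66 mm.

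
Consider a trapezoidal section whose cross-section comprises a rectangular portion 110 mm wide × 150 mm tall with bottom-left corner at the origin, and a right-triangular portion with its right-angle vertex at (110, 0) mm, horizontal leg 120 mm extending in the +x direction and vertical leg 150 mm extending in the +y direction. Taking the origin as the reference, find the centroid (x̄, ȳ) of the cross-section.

x̄ = 88.53 mm, ȳ = 66.18 mm

rectangular portion: A = 110 × 150 = 16500.00, centroid at (55.00, 75.00).
triangular portion: A = ½·120·150 = 9000.00, centroid at (150.00, 50.00).
ΣA = 25500.00 mm², ΣAx̄ = 2257500.00 mm³, ΣAȳ = 1687500.00 mm³.
x̄ = 2257500.00/25500.00 = 88.53 mm; ȳ = 1687500.00/25500.00 = 66.18 mm.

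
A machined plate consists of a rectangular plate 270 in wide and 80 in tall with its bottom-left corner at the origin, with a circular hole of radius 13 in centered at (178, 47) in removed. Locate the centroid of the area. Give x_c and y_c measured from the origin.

plate: A = 270 × 80 = 21600.00, centroid at (135.00, 40.00).
hole: A = −π·13² = -530.93, centroid at (178.00, 47.00).
ΣA = 21069.07 in², ΣAx_c = 2821494.61 in³, ΣAy_c = 839046.33 in³.
x_c = 2821494.61/21069.07 = 133.92 in; y_c = 839046.33/21069.07 = 39.82 in.

x_c = 133.92 in, y_c = 39.82 in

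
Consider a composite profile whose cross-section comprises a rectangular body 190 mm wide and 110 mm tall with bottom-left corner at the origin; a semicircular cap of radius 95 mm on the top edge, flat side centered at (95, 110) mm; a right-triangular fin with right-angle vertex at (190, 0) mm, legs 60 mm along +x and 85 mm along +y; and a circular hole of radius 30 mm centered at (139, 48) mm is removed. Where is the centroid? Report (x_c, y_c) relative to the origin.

Part | A | x̄ᵢ | ȳᵢ | A·x̄ᵢ | A·ȳᵢ
rectangular body | 20900.00 | 95.00 | 55.00 | 1985500.00 | 1149500.00
semicircular top | 14176.44 | 95.00 | 150.32 | 1346761.50 | 2130991.39
triangular fin | 2550.00 | 210.00 | 28.33 | 535500.00 | 72250.00
hole | -2827.43 | 139.00 | 48.00 | -393013.24 | -135716.80
Σ | 34799.00 |  |  | 3474748.26 | 3217024.58
x_c = 3474748.26 / 34799.00 = 99.85 mm
y_c = 3217024.58 / 34799.00 = 92.45 mm

x_c = 99.85 mm, y_c = 92.45 mm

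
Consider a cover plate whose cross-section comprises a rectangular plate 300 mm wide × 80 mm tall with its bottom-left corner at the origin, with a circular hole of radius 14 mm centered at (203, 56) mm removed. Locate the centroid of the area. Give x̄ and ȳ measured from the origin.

Part | A | x̄ᵢ | ȳᵢ | A·x̄ᵢ | A·ȳᵢ
plate | 24000.00 | 150.00 | 40.00 | 3600000.00 | 960000.00
hole | -615.75 | 203.00 | 56.00 | -124997.69 | -34482.12
Σ | 23384.25 |  |  | 3475002.31 | 925517.88
x̄ = 3475002.31 / 23384.25 = 148.60 mm
ȳ = 925517.88 / 23384.25 = 39.58 mm

x̄ = 148.60 mm, ȳ = 39.58 mm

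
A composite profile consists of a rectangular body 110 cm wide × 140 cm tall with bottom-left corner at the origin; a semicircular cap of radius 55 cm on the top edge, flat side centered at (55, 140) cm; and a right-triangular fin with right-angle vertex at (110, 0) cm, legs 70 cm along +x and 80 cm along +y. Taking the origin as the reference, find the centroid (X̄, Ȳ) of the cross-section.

rectangular body: A = 110 × 140 = 15400.00, centroid at (55.00, 70.00).
semicircular top: A = ½π·55² = 4751.66, centroid at (55.00, 163.34).
triangular fin: A = ½·70·80 = 2800.00, centroid at (133.33, 26.67).
ΣA = 22951.66 cm², ΣAX̄ = 1481674.57 cm³, ΣAȲ = 1928815.58 cm³.
X̄ = 1481674.57/22951.66 = 64.56 cm; Ȳ = 1928815.58/22951.66 = 84.04 cm.

X̄ = 64.56 cm, Ȳ = 84.04 cm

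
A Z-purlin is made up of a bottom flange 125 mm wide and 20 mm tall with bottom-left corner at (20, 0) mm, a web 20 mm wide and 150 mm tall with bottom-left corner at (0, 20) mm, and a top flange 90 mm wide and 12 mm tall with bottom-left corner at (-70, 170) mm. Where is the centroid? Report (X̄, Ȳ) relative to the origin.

X̄ = 31.80 mm, Ȳ = 76.00 mm

Part | A | x̄ᵢ | ȳᵢ | A·x̄ᵢ | A·ȳᵢ
bottom flange | 2500.00 | 82.50 | 10.00 | 206250.00 | 25000.00
web | 3000.00 | 10.00 | 95.00 | 30000.00 | 285000.00
top flange | 1080.00 | -25.00 | 176.00 | -27000.00 | 190080.00
Σ | 6580.00 |  |  | 209250.00 | 500080.00
X̄ = 209250.00 / 6580.00 = 31.80 mm
Ȳ = 500080.00 / 6580.00 = 76.00 mm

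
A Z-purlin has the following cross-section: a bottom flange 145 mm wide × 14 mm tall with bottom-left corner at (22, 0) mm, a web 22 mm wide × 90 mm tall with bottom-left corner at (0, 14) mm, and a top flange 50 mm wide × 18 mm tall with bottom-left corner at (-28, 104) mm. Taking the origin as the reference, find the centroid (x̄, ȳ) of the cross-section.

Part | A | x̄ᵢ | ȳᵢ | A·x̄ᵢ | A·ȳᵢ
bottom flange | 2030.00 | 94.50 | 7.00 | 191835.00 | 14210.00
web | 1980.00 | 11.00 | 59.00 | 21780.00 | 116820.00
top flange | 900.00 | -3.00 | 113.00 | -2700.00 | 101700.00
Σ | 4910.00 |  |  | 210915.00 | 232730.00
x̄ = 210915.00 / 4910.00 = 42.96 mm
ȳ = 232730.00 / 4910.00 = 47.40 mm

x̄ = 42.96 mm, ȳ = 47.40 mm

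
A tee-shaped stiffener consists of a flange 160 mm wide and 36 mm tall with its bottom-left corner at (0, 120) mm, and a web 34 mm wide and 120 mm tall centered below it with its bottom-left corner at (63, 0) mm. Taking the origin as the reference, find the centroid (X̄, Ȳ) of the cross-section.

web: A = 34 × 120 = 4080.00, centroid at (80.00, 60.00).
flange: A = 160 × 36 = 5760.00, centroid at (80.00, 138.00).
ΣA = 9840.00 mm²
ΣAX̄ = (4080.00)(80.00) + (5760.00)(80.00) = 787200.00 mm³
ΣAȲ = (4080.00)(60.00) + (5760.00)(138.00) = 1039680.00 mm³
X̄ = 787200.00 / 9840.00 = 80.00 mm
Ȳ = 1039680.00 / 9840.00 = 105.66 mm

X̄ = 80.00 mm, Ȳ = 105.66 mm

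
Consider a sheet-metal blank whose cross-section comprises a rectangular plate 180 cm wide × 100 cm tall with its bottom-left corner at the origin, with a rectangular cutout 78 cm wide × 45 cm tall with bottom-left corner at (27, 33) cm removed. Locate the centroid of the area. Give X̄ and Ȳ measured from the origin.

X̄ = 95.81 cm, Ȳ = 48.67 cm

plate: A = 180 × 100 = 18000.00, centroid at (90.00, 50.00).
hole: A = −(78 × 45) = -3510.00, centroid at (66.00, 55.50).
ΣA = 14490.00 cm², ΣAX̄ = 1388340.00 cm³, ΣAȲ = 705195.00 cm³.
X̄ = 1388340.00/14490.00 = 95.81 cm; Ȳ = 705195.00/14490.00 = 48.67 cm.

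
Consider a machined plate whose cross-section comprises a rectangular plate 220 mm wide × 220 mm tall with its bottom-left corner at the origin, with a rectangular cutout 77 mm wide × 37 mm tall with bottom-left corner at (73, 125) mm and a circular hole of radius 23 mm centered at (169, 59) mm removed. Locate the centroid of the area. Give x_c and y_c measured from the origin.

plate: A = 220 × 220 = 48400.00, centroid at (110.00, 110.00).
hole 1: A = −(77 × 37) = -2849.00, centroid at (111.50, 143.50).
hole 2: A = −π·23² = -1661.90, centroid at (169.00, 59.00).
ΣA = 43889.10 mm²
ΣAx_c = (48400.00)(110.00) + (-2849.00)(111.50) + (-1661.90)(169.00) = 4725474.98 mm³
ΣAy_c = (48400.00)(110.00) + (-2849.00)(143.50) + (-1661.90)(59.00) = 4817116.25 mm³
x_c = 4725474.98 / 43889.10 = 107.67 mm
y_c = 4817116.25 / 43889.10 = 109.76 mm

x_c = 107.67 mm, y_c = 109.76 mm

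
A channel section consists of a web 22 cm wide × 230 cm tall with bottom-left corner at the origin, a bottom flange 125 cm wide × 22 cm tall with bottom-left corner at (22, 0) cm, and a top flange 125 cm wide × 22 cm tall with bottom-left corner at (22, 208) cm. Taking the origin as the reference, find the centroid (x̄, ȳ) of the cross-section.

x̄ = 49.28 cm, ȳ = 115.00 cm

web: A = 22 × 230 = 5060.00, centroid at (11.00, 115.00).
bottom flange: A = 125 × 22 = 2750.00, centroid at (84.50, 11.00).
top flange: A = 125 × 22 = 2750.00, centroid at (84.50, 219.00).
ΣA = 10560.00 cm²
ΣAx̄ = (5060.00)(11.00) + (2750.00)(84.50) + (2750.00)(84.50) = 520410.00 cm³
ΣAȳ = (5060.00)(115.00) + (2750.00)(11.00) + (2750.00)(219.00) = 1214400.00 cm³
x̄ = 520410.00 / 10560.00 = 49.28 cm
ȳ = 1214400.00 / 10560.00 = 115.00 cm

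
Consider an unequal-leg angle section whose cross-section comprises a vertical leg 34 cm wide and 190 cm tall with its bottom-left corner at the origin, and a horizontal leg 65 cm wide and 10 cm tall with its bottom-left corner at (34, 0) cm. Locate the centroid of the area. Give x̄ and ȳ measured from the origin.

x̄ = 21.53 cm, ȳ = 86.77 cm

vertical leg: A = 34 × 190 = 6460.00, centroid at (17.00, 95.00).
horizontal leg: A = 65 × 10 = 650.00, centroid at (66.50, 5.00).
ΣA = 7110.00 cm²
ΣAx̄ = (6460.00)(17.00) + (650.00)(66.50) = 153045.00 cm³
ΣAȳ = (6460.00)(95.00) + (650.00)(5.00) = 616950.00 cm³
x̄ = 153045.00 / 7110.00 = 21.53 cm
ȳ = 616950.00 / 7110.00 = 86.77 cm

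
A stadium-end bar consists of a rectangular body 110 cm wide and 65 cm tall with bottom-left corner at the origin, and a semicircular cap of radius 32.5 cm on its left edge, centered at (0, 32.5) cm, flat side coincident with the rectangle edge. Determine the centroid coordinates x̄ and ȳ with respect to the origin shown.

x̄ = 42.04 cm, ȳ = 32.50 cm

rectangular body: A = 110 × 65 = 7150.00, centroid at (55.00, 32.50).
semicircular end: A = ½π·32.5² = 1659.15, centroid at (-13.79, 32.50).
ΣA = 8809.15 cm², ΣAx̄ = 370364.58 cm³, ΣAȳ = 286297.49 cm³.
x̄ = 370364.58/8809.15 = 42.04 cm; ȳ = 286297.49/8809.15 = 32.50 cm.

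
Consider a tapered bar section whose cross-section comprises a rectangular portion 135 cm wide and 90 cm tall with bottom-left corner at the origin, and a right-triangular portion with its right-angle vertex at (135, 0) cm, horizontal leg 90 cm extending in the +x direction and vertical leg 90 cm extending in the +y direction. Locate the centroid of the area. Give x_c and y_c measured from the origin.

x_c = 91.88 cm, y_c = 41.25 cm

Part | A | x̄ᵢ | ȳᵢ | A·x̄ᵢ | A·ȳᵢ
rectangular portion | 12150.00 | 67.50 | 45.00 | 820125.00 | 546750.00
triangular portion | 4050.00 | 165.00 | 30.00 | 668250.00 | 121500.00
Σ | 16200.00 |  |  | 1488375.00 | 668250.00
x_c = 1488375.00 / 16200.00 = 91.88 cm
y_c = 668250.00 / 16200.00 = 41.25 cm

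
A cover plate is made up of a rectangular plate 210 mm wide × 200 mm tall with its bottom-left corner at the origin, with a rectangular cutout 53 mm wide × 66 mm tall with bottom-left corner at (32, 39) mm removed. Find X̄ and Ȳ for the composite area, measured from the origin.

Part | A | x̄ᵢ | ȳᵢ | A·x̄ᵢ | A·ȳᵢ
plate | 42000.00 | 105.00 | 100.00 | 4410000.00 | 4200000.00
hole | -3498.00 | 58.50 | 72.00 | -204633.00 | -251856.00
Σ | 38502.00 |  |  | 4205367.00 | 3948144.00
X̄ = 4205367.00 / 38502.00 = 109.22 mm
Ȳ = 3948144.00 / 38502.00 = 102.54 mm

X̄ = 109.22 mm, Ȳ = 102.54 mm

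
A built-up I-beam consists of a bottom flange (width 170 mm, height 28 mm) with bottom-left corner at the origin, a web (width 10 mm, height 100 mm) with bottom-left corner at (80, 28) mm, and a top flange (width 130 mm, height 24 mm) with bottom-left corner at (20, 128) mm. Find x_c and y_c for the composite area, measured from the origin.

bottom flange: A = 170 × 28 = 4760.00, centroid at (85.00, 14.00).
web: A = 10 × 100 = 1000.00, centroid at (85.00, 78.00).
top flange: A = 130 × 24 = 3120.00, centroid at (85.00, 140.00).
ΣA = 8880.00 mm², ΣAx_c = 754800.00 mm³, ΣAy_c = 581440.00 mm³.
x_c = 754800.00/8880.00 = 85.00 mm; y_c = 581440.00/8880.00 = 65.48 mm.

x_c = 85.00 mm, y_c = 65.48 mm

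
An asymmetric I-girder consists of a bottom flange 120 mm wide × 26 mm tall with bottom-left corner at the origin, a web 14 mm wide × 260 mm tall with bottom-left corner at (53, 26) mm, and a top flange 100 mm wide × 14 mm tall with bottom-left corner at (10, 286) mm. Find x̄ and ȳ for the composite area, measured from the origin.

bottom flange: A = 120 × 26 = 3120.00, centroid at (60.00, 13.00).
web: A = 14 × 260 = 3640.00, centroid at (60.00, 156.00).
top flange: A = 100 × 14 = 1400.00, centroid at (60.00, 293.00).
ΣA = 8160.00 mm², ΣAx̄ = 489600.00 mm³, ΣAȳ = 1018600.00 mm³.
x̄ = 489600.00/8160.00 = 60.00 mm; ȳ = 1018600.00/8160.00 = 124.83 mm.

x̄ = 60.00 mm, ȳ = 124.83 mm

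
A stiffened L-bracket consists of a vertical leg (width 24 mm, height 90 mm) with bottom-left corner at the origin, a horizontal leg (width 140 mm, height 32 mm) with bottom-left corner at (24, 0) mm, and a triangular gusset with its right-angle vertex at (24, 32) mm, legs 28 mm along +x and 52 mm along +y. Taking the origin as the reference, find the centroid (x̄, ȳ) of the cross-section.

x̄ = 63.97 mm, ȳ = 27.80 mm

vertical leg: A = 24 × 90 = 2160.00, centroid at (12.00, 45.00).
horizontal leg: A = 140 × 32 = 4480.00, centroid at (94.00, 16.00).
gusset: A = ½·28·52 = 728.00, centroid at (33.33, 49.33).
ΣA = 7368.00 mm²
ΣAx̄ = (2160.00)(12.00) + (4480.00)(94.00) + (728.00)(33.33) = 471306.67 mm³
ΣAȳ = (2160.00)(45.00) + (4480.00)(16.00) + (728.00)(49.33) = 204794.67 mm³
x̄ = 471306.67 / 7368.00 = 63.97 mm
ȳ = 204794.67 / 7368.00 = 27.80 mm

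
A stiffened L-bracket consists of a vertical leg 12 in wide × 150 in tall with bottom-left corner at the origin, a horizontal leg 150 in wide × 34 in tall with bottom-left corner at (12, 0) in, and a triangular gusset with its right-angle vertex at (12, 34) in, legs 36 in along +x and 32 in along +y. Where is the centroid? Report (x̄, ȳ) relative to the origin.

Part | A | x̄ᵢ | ȳᵢ | A·x̄ᵢ | A·ȳᵢ
vertical leg | 1800.00 | 6.00 | 75.00 | 10800.00 | 135000.00
horizontal leg | 5100.00 | 87.00 | 17.00 | 443700.00 | 86700.00
gusset | 576.00 | 24.00 | 44.67 | 13824.00 | 25728.00
Σ | 7476.00 |  |  | 468324.00 | 247428.00
x̄ = 468324.00 / 7476.00 = 62.64 in
ȳ = 247428.00 / 7476.00 = 33.10 in

x̄ = 62.64 in, ȳ = 33.10 in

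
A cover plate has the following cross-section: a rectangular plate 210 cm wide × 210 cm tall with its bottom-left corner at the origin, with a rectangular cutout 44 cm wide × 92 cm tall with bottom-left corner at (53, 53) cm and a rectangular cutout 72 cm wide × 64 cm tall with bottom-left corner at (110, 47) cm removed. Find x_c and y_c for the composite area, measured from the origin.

plate: A = 210 × 210 = 44100.00, centroid at (105.00, 105.00).
hole 1: A = −(44 × 92) = -4048.00, centroid at (75.00, 99.00).
hole 2: A = −(72 × 64) = -4608.00, centroid at (146.00, 79.00).
ΣA = 35444.00 cm², ΣAx_c = 3654132.00 cm³, ΣAy_c = 3865716.00 cm³.
x_c = 3654132.00/35444.00 = 103.10 cm; y_c = 3865716.00/35444.00 = 109.07 cm.

x_c = 103.10 cm, y_c = 109.07 cm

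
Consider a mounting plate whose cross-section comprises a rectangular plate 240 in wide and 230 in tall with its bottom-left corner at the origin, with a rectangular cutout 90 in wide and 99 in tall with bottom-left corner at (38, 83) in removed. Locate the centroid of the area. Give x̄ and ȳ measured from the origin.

x̄ = 127.12 in, ȳ = 111.63 in

Part | A | x̄ᵢ | ȳᵢ | A·x̄ᵢ | A·ȳᵢ
plate | 55200.00 | 120.00 | 115.00 | 6624000.00 | 6348000.00
hole | -8910.00 | 83.00 | 132.50 | -739530.00 | -1180575.00
Σ | 46290.00 |  |  | 5884470.00 | 5167425.00
x̄ = 5884470.00 / 46290.00 = 127.12 in
ȳ = 5167425.00 / 46290.00 = 111.63 in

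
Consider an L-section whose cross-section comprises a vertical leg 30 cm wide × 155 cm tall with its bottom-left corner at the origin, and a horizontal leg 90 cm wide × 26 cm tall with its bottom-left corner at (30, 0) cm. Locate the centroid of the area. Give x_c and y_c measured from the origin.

vertical leg: A = 30 × 155 = 4650.00, centroid at (15.00, 77.50).
horizontal leg: A = 90 × 26 = 2340.00, centroid at (75.00, 13.00).
ΣA = 6990.00 cm²
ΣAx_c = (4650.00)(15.00) + (2340.00)(75.00) = 245250.00 cm³
ΣAy_c = (4650.00)(77.50) + (2340.00)(13.00) = 390795.00 cm³
x_c = 245250.00 / 6990.00 = 35.09 cm
y_c = 390795.00 / 6990.00 = 55.91 cm

x_c = 35.09 cm, y_c = 55.91 cm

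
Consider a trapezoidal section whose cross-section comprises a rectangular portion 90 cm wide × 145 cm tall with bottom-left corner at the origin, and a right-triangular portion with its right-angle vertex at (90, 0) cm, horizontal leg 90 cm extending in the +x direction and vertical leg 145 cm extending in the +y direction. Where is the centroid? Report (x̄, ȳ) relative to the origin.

rectangular portion: A = 90 × 145 = 13050.00, centroid at (45.00, 72.50).
triangular portion: A = ½·90·145 = 6525.00, centroid at (120.00, 48.33).
ΣA = 19575.00 cm²
ΣAx̄ = (13050.00)(45.00) + (6525.00)(120.00) = 1370250.00 cm³
ΣAȳ = (13050.00)(72.50) + (6525.00)(48.33) = 1261500.00 cm³
x̄ = 1370250.00 / 19575.00 = 70.00 cm
ȳ = 1261500.00 / 19575.00 = 64.44 cm

x̄ = 70.00 cm, ȳ = 64.44 cm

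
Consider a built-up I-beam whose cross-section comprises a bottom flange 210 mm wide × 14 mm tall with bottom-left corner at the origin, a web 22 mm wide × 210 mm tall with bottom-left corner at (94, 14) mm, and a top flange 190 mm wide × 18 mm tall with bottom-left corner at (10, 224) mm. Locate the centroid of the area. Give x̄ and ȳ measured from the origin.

x̄ = 105.00 mm, ȳ = 124.52 mm

bottom flange: A = 210 × 14 = 2940.00, centroid at (105.00, 7.00).
web: A = 22 × 210 = 4620.00, centroid at (105.00, 119.00).
top flange: A = 190 × 18 = 3420.00, centroid at (105.00, 233.00).
ΣA = 10980.00 mm², ΣAx̄ = 1152900.00 mm³, ΣAȳ = 1367220.00 mm³.
x̄ = 1152900.00/10980.00 = 105.00 mm; ȳ = 1367220.00/10980.00 = 124.52 mm.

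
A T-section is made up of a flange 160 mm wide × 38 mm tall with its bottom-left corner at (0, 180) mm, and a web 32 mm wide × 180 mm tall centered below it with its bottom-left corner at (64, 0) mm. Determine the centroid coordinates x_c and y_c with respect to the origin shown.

x_c = 80.00 mm, y_c = 145.97 mm

Part | A | x̄ᵢ | ȳᵢ | A·x̄ᵢ | A·ȳᵢ
web | 5760.00 | 80.00 | 90.00 | 460800.00 | 518400.00
flange | 6080.00 | 80.00 | 199.00 | 486400.00 | 1209920.00
Σ | 11840.00 |  |  | 947200.00 | 1728320.00
x_c = 947200.00 / 11840.00 = 80.00 mm
y_c = 1728320.00 / 11840.00 = 145.97 mm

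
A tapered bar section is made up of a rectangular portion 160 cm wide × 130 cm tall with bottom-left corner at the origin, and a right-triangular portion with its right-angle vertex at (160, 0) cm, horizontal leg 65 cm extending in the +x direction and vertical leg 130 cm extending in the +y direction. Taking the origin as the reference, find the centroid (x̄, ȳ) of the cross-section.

x̄ = 97.16 cm, ȳ = 61.34 cm

rectangular portion: A = 160 × 130 = 20800.00, centroid at (80.00, 65.00).
triangular portion: A = ½·65·130 = 4225.00, centroid at (181.67, 43.33).
ΣA = 25025.00 cm²
ΣAx̄ = (20800.00)(80.00) + (4225.00)(181.67) = 2431541.67 cm³
ΣAȳ = (20800.00)(65.00) + (4225.00)(43.33) = 1535083.33 cm³
x̄ = 2431541.67 / 25025.00 = 97.16 cm
ȳ = 1535083.33 / 25025.00 = 61.34 cm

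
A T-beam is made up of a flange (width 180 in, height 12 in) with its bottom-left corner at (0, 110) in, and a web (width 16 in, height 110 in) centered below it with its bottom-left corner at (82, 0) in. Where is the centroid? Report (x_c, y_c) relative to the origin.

x_c = 90.00 in, y_c = 88.61 in

web: A = 16 × 110 = 1760.00, centroid at (90.00, 55.00).
flange: A = 180 × 12 = 2160.00, centroid at (90.00, 116.00).
ΣA = 3920.00 in², ΣAx_c = 352800.00 in³, ΣAy_c = 347360.00 in³.
x_c = 352800.00/3920.00 = 90.00 in; y_c = 347360.00/3920.00 = 88.61 in.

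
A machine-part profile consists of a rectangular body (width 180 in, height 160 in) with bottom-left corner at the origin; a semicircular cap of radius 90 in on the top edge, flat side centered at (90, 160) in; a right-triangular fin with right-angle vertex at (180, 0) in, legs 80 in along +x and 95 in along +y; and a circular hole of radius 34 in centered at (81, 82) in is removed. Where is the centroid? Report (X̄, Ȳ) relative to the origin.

X̄ = 101.42 in, Ȳ = 111.49 in

rectangular body: A = 180 × 160 = 28800.00, centroid at (90.00, 80.00).
semicircular top: A = ½π·90² = 12723.45, centroid at (90.00, 198.20).
triangular fin: A = ½·80·95 = 3800.00, centroid at (206.67, 31.67).
hole: A = −π·34² = -3631.68, centroid at (81.00, 82.00).
ΣA = 41691.77 in², ΣAX̄ = 4228277.69 in³, ΣAȲ = 4648287.52 in³.
X̄ = 4228277.69/41691.77 = 101.42 in; Ȳ = 4648287.52/41691.77 = 111.49 in.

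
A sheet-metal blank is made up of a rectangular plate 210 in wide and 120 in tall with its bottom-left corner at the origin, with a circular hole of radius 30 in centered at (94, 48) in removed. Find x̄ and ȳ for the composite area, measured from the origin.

Part | A | x̄ᵢ | ȳᵢ | A·x̄ᵢ | A·ȳᵢ
plate | 25200.00 | 105.00 | 60.00 | 2646000.00 | 1512000.00
hole | -2827.43 | 94.00 | 48.00 | -265778.74 | -135716.80
Σ | 22372.57 |  |  | 2380221.26 | 1376283.20
x̄ = 2380221.26 / 22372.57 = 106.39 in
ȳ = 1376283.20 / 22372.57 = 61.52 in

x̄ = 106.39 in, ȳ = 61.52 in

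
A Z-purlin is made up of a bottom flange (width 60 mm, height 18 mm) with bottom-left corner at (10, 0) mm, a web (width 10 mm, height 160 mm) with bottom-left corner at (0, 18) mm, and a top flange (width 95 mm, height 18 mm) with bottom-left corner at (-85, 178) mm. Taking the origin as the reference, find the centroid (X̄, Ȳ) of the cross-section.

X̄ = -2.94 mm, Ȳ = 110.77 mm

bottom flange: A = 60 × 18 = 1080.00, centroid at (40.00, 9.00).
web: A = 10 × 160 = 1600.00, centroid at (5.00, 98.00).
top flange: A = 95 × 18 = 1710.00, centroid at (-37.50, 187.00).
ΣA = 4390.00 mm²
ΣAX̄ = (1080.00)(40.00) + (1600.00)(5.00) + (1710.00)(-37.50) = -12925.00 mm³
ΣAȲ = (1080.00)(9.00) + (1600.00)(98.00) + (1710.00)(187.00) = 486290.00 mm³
X̄ = -12925.00 / 4390.00 = -2.94 mm
Ȳ = 486290.00 / 4390.00 = 110.77 mm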